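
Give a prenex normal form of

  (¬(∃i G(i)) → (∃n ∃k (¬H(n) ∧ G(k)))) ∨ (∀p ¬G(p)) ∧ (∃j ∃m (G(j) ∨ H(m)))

Eliminate → and ↔ using ¬ and ∨.
  ¬¬(∃i G(i)) ∨ (∃n ∃k (¬H(n) ∧ G(k))) ∨ (∀p ¬G(p)) ∧ (∃j ∃m (G(j) ∨ H(m)))
Move each ¬ inward, flipping quantifiers it crosses:
  (∃i G(i)) ∨ (∃n ∃k (¬H(n) ∧ G(k))) ∨ (∀p ¬G(p)) ∧ (∃j ∃m (G(j) ∨ H(m)))
Extract every quantifier outward, since the variables are now distinct and don't occur free across branches:
  ∃i ∃n ∃k ∀p ∃j ∃m (G(i) ∨ ¬H(n) ∧ G(k) ∨ ¬G(p) ∧ (G(j) ∨ H(m)))

∃i ∃n ∃k ∀p ∃j ∃m (G(i) ∨ ¬H(n) ∧ G(k) ∨ ¬G(p) ∧ (G(j) ∨ H(m)))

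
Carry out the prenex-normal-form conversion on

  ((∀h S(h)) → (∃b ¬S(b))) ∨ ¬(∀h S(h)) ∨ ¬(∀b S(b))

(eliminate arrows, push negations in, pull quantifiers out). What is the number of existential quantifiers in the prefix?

Rewrite implications/biconditionals: A → B as ¬A ∨ B.
  ¬(∀h S(h)) ∨ (∃b ¬S(b)) ∨ ¬(∀h S(h)) ∨ ¬(∀b S(b))
Push ¬ through the quantifiers and connectives to reach negation normal form:
  (∃h ¬S(h)) ∨ (∃b ¬S(b)) ∨ (∃h ¬S(h)) ∨ (∃b ¬S(b))
Give each quantifier a distinct variable: h↦u1, b↦v.
  (∃h ¬S(h)) ∨ (∃b ¬S(b)) ∨ (∃u1 ¬S(u1)) ∨ (∃v ¬S(v))
Pull the quantifiers to the front (each side's bound variable is not free in the other side):
  ∃h ∃b ∃u1 ∃v (¬S(h) ∨ ¬S(b) ∨ ¬S(u1) ∨ ¬S(v))
The prefix is ∃h ∃b ∃u1 ∃v: 0 universal, 4 existential.

4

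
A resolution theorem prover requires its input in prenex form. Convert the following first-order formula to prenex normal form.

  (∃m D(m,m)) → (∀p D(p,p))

Rewrite implications/biconditionals: A → B as ¬A ∨ B.
  ¬(∃m D(m,m)) ∨ (∀p D(p,p))
Drive negations inward (¬∀x A ≡ ∃x ¬A, ¬∃x A ≡ ∀x ¬A, De Morgan for ∧/∨):
  (∀m ¬D(m,m)) ∨ (∀p D(p,p))
Pull the quantifiers to the front (each side's bound variable is not free in the other side):
  ∀m ∀p (¬D(m,m) ∨ D(p,p))

∀m ∀p (¬D(m,m) ∨ D(p,p))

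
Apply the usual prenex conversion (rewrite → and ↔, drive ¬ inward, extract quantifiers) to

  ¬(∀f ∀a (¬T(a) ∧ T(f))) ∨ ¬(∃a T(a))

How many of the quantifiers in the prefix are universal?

1

Push ¬ through the quantifiers and connectives to reach negation normal form:
  (∃f ∃a (T(a) ∨ ¬T(f))) ∨ (∀a ¬T(a))
Standardize variables apart so no two quantifiers bind the same name: a↦b.
  (∃f ∃a (T(a) ∨ ¬T(f))) ∨ (∀b ¬T(b))
Finally move all quantifiers to the prefix:
  ∃f ∃a ∀b (T(a) ∨ ¬T(f) ∨ ¬T(b))
The prefix is ∃f ∃a ∀b: 1 universal, 2 existential.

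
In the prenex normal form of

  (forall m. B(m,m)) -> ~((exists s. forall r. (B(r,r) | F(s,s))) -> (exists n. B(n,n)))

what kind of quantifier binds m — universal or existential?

existential

Eliminate → and ↔ using ¬ and ∨.
  ~(forall m. B(m,m)) | ~(~(exists s. forall r. (B(r,r) | F(s,s))) | (exists n. B(n,n)))
Push ¬ through the quantifiers and connectives to reach negation normal form:
  (exists m. ~B(m,m)) | (exists s. forall r. (B(r,r) | F(s,s))) & (forall n. ~B(n,n))
Pull the quantifiers to the front (each side's bound variable is not free in the other side):
  exists m. exists s. forall r. forall n. (~B(m,m) | (B(r,r) | F(s,s)) & ~B(n,n))
The quantifier forall m sits under an odd number of negations (counting the antecedent side of each →), so it flips to exists m.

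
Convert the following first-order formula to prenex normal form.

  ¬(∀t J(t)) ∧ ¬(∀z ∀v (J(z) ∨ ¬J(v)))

Move each ¬ inward, flipping quantifiers it crosses:
  (∃t ¬J(t)) ∧ (∃z ∃v (¬J(z) ∧ J(v)))
All bound variables are already distinct, so no renaming is needed.
Pull the quantifiers to the front (each side's bound variable is not free in the other side):
  ∃t ∃z ∃v (¬J(t) ∧ ¬J(z) ∧ J(v))

∃t ∃z ∃v (¬J(t) ∧ ¬J(z) ∧ J(v))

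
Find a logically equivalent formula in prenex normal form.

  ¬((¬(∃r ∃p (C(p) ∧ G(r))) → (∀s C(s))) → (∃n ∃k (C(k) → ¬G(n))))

First replace A → B with ¬A ∨ B.
  ¬(¬(¬¬(∃r ∃p (C(p) ∧ G(r))) ∨ (∀s C(s))) ∨ (∃n ∃k (¬C(k) ∨ ¬G(n))))
Push ¬ through the quantifiers and connectives to reach negation normal form:
  ((∃r ∃p (C(p) ∧ G(r))) ∨ (∀s C(s))) ∧ (∀n ∀k (C(k) ∧ G(n)))
All bound variables are already distinct, so no renaming is needed.
Extract every quantifier outward, since the variables are now distinct and don't occur free across branches:
  ∃r ∃p ∀s ∀n ∀k ((C(p) ∧ G(r) ∨ C(s)) ∧ C(k) ∧ G(n))

∃r ∃p ∀s ∀n ∀k ((C(p) ∧ G(r) ∨ C(s)) ∧ C(k) ∧ G(n))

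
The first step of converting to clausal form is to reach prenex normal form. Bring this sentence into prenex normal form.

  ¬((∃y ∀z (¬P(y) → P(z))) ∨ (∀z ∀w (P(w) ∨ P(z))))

Rewrite implications/biconditionals: A → B as ¬A ∨ B.
  ¬((∃y ∀z (¬¬P(y) ∨ P(z))) ∨ (∀z ∀w (P(w) ∨ P(z))))
Drive negations inward (¬∀x A ≡ ∃x ¬A, ¬∃x A ≡ ∀x ¬A, De Morgan for ∧/∨):
  (∀y ∃z (¬P(y) ∧ ¬P(z))) ∧ (∃z ∃w (¬P(w) ∧ ¬P(z)))
Give each quantifier a distinct variable: z↦u.
  (∀y ∃z (¬P(y) ∧ ¬P(z))) ∧ (∃u ∃w (¬P(w) ∧ ¬P(u)))
Pull the quantifiers to the front (each side's bound variable is not free in the other side):
  ∀y ∃z ∃u ∃w (¬P(y) ∧ ¬P(z) ∧ ¬P(w) ∧ ¬P(u))

∀y ∃z ∃u ∃w (¬P(y) ∧ ¬P(z) ∧ ¬P(w) ∧ ¬P(u))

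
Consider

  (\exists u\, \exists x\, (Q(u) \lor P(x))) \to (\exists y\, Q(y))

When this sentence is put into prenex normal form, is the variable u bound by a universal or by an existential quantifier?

universal

Rewrite implications/biconditionals: A → B as ¬A ∨ B.
  \neg (\exists u\, \exists x\, (Q(u) \lor P(x))) \lor (\exists y\, Q(y))
Drive negations inward (¬∀x A ≡ ∃x ¬A, ¬∃x A ≡ ∀x ¬A, De Morgan for ∧/∨):
  (\forall u\, \forall x\, (\neg Q(u) \land \neg P(x))) \lor (\exists y\, Q(y))
Finally move all quantifiers to the prefix:
  \forall u\, \forall x\, \exists y\, (\neg Q(u) \land \neg P(x) \lor Q(y))
The quantifier \exists u sits under an odd number of negations (counting the antecedent side of each →), so it flips to \forall u.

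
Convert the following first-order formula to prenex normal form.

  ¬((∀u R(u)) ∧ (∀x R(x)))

Push ¬ through the quantifiers and connectives to reach negation normal form:
  (∃u ¬R(u)) ∨ (∃x ¬R(x))
Finally move all quantifiers to the prefix:
  ∃u ∃x (¬R(u) ∨ ¬R(x))

∃u ∃x (¬R(u) ∨ ¬R(x))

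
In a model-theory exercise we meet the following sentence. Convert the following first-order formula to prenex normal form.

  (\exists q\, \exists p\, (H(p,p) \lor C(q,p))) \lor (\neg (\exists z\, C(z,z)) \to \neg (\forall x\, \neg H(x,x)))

\exists q\, \exists p\, \exists z\, \exists x\, (H(p,p) \lor C(q,p) \lor C(z,z) \lor H(x,x))

Eliminate → and ↔ using ¬ and ∨.
  (\exists q\, \exists p\, (H(p,p) \lor C(q,p))) \lor \neg \neg (\exists z\, C(z,z)) \lor \neg (\forall x\, \neg H(x,x))
Push ¬ through the quantifiers and connectives to reach negation normal form:
  (\exists q\, \exists p\, (H(p,p) \lor C(q,p))) \lor (\exists z\, C(z,z)) \lor (\exists x\, H(x,x))
All bound variables are already distinct, so no renaming is needed.
Pull the quantifiers to the front (each side's bound variable is not free in the other side):
  \exists q\, \exists p\, \exists z\, \exists x\, (H(p,p) \lor C(q,p) \lor C(z,z) \lor H(x,x))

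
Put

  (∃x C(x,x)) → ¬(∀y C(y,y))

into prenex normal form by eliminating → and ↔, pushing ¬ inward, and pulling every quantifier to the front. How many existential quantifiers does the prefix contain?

Eliminate → and ↔ using ¬ and ∨.
  ¬(∃x C(x,x)) ∨ ¬(∀y C(y,y))
Move each ¬ inward, flipping quantifiers it crosses:
  (∀x ¬C(x,x)) ∨ (∃y ¬C(y,y))
Extract every quantifier outward, since the variables are now distinct and don't occur free across branches:
  ∀x ∃y (¬C(x,x) ∨ ¬C(y,y))
The prefix is ∀x ∃y: 1 universal, 1 existential.

1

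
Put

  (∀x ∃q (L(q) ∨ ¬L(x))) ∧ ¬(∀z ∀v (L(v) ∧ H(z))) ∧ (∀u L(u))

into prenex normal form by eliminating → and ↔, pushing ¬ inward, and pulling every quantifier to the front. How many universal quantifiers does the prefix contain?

2

Move each ¬ inward, flipping quantifiers it crosses:
  (∀x ∃q (L(q) ∨ ¬L(x))) ∧ (∃z ∃v (¬L(v) ∨ ¬H(z))) ∧ (∀u L(u))
All bound variables are already distinct, so no renaming is needed.
Extract every quantifier outward, since the variables are now distinct and don't occur free across branches:
  ∀x ∃q ∃z ∃v ∀u ((L(q) ∨ ¬L(x)) ∧ (¬L(v) ∨ ¬H(z)) ∧ L(u))
The prefix is ∀x ∃q ∃z ∃v ∀u: 2 universal, 3 existential.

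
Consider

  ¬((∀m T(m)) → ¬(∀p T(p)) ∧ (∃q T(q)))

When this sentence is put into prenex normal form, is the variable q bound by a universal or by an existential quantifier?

Rewrite implications/biconditionals: A → B as ¬A ∨ B.
  ¬(¬(∀m T(m)) ∨ ¬(∀p T(p)) ∧ (∃q T(q)))
Drive negations inward (¬∀x A ≡ ∃x ¬A, ¬∃x A ≡ ∀x ¬A, De Morgan for ∧/∨):
  (∀m T(m)) ∧ ((∀p T(p)) ∨ (∀q ¬T(q)))
All bound variables are already distinct, so no renaming is needed.
Finally move all quantifiers to the prefix:
  ∀m ∀p ∀q (T(m) ∧ (T(p) ∨ ¬T(q)))
The quantifier ∃q sits under an odd number of negations (counting the antecedent side of each →), so it flips to ∀q.

universal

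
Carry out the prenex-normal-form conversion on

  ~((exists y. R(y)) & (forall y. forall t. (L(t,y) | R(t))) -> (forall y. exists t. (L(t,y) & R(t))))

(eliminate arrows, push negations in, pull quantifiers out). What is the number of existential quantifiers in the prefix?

2

Eliminate → and ↔ using ¬ and ∨.
  ~(~((exists y. R(y)) & (forall y. forall t. (L(t,y) | R(t)))) | (forall y. exists t. (L(t,y) & R(t))))
Move each ¬ inward, flipping quantifiers it crosses:
  (exists y. R(y)) & (forall y. forall t. (L(t,y) | R(t))) & (exists y. forall t. (~L(t,y) | ~R(t)))
Give each quantifier a distinct variable: y↦c, y↦p, t↦x1.
  (exists y. R(y)) & (forall c. forall t. (L(t,c) | R(t))) & (exists p. forall x1. (~L(x1,p) | ~R(x1)))
Extract every quantifier outward, since the variables are now distinct and don't occur free across branches:
  exists y. forall c. forall t. exists p. forall x1. (R(y) & (L(t,c) | R(t)) & (~L(x1,p) | ~R(x1)))
The prefix is exists y forall c forall t exists p forall x1: 3 universal, 2 existential.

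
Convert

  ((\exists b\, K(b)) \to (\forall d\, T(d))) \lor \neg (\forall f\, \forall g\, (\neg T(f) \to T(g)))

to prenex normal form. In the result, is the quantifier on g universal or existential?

existential

Rewrite implications/biconditionals: A → B as ¬A ∨ B.
  \neg (\exists b\, K(b)) \lor (\forall d\, T(d)) \lor \neg (\forall f\, \forall g\, (\neg \neg T(f) \lor T(g)))
Move each ¬ inward, flipping quantifiers it crosses:
  (\forall b\, \neg K(b)) \lor (\forall d\, T(d)) \lor (\exists f\, \exists g\, (\neg T(f) \land \neg T(g)))
All bound variables are already distinct, so no renaming is needed.
Extract every quantifier outward, since the variables are now distinct and don't occur free across branches:
  \forall b\, \forall d\, \exists f\, \exists g\, (\neg K(b) \lor T(d) \lor \neg T(f) \land \neg T(g))
The quantifier \forall g sits under an odd number of negations (counting the antecedent side of each →), so it flips to \exists g.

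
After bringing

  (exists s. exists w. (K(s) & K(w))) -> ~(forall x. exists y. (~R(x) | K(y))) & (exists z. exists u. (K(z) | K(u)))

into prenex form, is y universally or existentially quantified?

First replace A → B with ¬A ∨ B.
  ~(exists s. exists w. (K(s) & K(w))) | ~(forall x. exists y. (~R(x) | K(y))) & (exists z. exists u. (K(z) | K(u)))
Push ¬ through the quantifiers and connectives to reach negation normal form:
  (forall s. forall w. (~K(s) | ~K(w))) | (exists x. forall y. (R(x) & ~K(y))) & (exists z. exists u. (K(z) | K(u)))
All bound variables are already distinct, so no renaming is needed.
Pull the quantifiers to the front (each side's bound variable is not free in the other side):
  forall s. forall w. exists x. forall y. exists z. exists u. (~K(s) | ~K(w) | R(x) & ~K(y) & (K(z) | K(u)))
The quantifier exists y sits under an odd number of negations (counting the antecedent side of each →), so it flips to forall y.

universal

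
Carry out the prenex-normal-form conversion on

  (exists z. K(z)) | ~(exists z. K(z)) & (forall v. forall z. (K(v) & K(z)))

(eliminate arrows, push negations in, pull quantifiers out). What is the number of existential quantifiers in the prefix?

1

Move each ¬ inward, flipping quantifiers it crosses:
  (exists z. K(z)) | (forall z. ~K(z)) & (forall v. forall z. (K(v) & K(z)))
Standardize variables apart so no two quantifiers bind the same name: z↦t, z↦y1.
  (exists z. K(z)) | (forall t. ~K(t)) & (forall v. forall y1. (K(v) & K(y1)))
Extract every quantifier outward, since the variables are now distinct and don't occur free across branches:
  exists z. forall t. forall v. forall y1. (K(z) | ~K(t) & K(v) & K(y1))
The prefix is exists z forall t forall v forall y1: 3 universal, 1 existential.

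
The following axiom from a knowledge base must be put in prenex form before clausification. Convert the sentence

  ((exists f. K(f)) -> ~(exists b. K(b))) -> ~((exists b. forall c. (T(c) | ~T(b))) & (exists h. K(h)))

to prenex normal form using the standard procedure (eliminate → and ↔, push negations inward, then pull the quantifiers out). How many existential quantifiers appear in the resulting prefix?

Rewrite implications/biconditionals: A → B as ¬A ∨ B.
  ~(~(exists f. K(f)) | ~(exists b. K(b))) | ~((exists b. forall c. (T(c) | ~T(b))) & (exists h. K(h)))
Push ¬ through the quantifiers and connectives to reach negation normal form:
  (exists f. K(f)) & (exists b. K(b)) | (forall b. exists c. (~T(c) & T(b))) | (forall h. ~K(h))
Standardize variables apart so no two quantifiers bind the same name: b↦q.
  (exists f. K(f)) & (exists b. K(b)) | (forall q. exists c. (~T(c) & T(q))) | (forall h. ~K(h))
Pull the quantifiers to the front (each side's bound variable is not free in the other side):
  exists f. exists b. forall q. exists c. forall h. (K(f) & K(b) | ~T(c) & T(q) | ~K(h))
The prefix is exists f exists b forall q exists c forall h: 2 universal, 3 existential.

3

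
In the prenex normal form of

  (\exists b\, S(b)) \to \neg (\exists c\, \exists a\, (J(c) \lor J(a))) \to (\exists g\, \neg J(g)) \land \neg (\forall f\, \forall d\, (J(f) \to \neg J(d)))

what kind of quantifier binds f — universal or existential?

existential

Eliminate → and ↔ using ¬ and ∨.
  \neg (\exists b\, S(b)) \lor \neg \neg (\exists c\, \exists a\, (J(c) \lor J(a))) \lor (\exists g\, \neg J(g)) \land \neg (\forall f\, \forall d\, (\neg J(f) \lor \neg J(d)))
Drive negations inward (¬∀x A ≡ ∃x ¬A, ¬∃x A ≡ ∀x ¬A, De Morgan for ∧/∨):
  (\forall b\, \neg S(b)) \lor (\exists c\, \exists a\, (J(c) \lor J(a))) \lor (\exists g\, \neg J(g)) \land (\exists f\, \exists d\, (J(f) \land J(d)))
Pull the quantifiers to the front (each side's bound variable is not free in the other side):
  \forall b\, \exists c\, \exists a\, \exists g\, \exists f\, \exists d\, (\neg S(b) \lor J(c) \lor J(a) \lor \neg J(g) \land J(f) \land J(d))
The quantifier \forall f sits under an odd number of negations (counting the antecedent side of each →), so it flips to \exists f.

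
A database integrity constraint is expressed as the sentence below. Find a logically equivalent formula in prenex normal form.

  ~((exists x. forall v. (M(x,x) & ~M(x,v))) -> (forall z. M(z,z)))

exists x. forall v. exists z. (M(x,x) & ~M(x,v) & ~M(z,z))

First replace A → B with ¬A ∨ B.
  ~(~(exists x. forall v. (M(x,x) & ~M(x,v))) | (forall z. M(z,z)))
Move each ¬ inward, flipping quantifiers it crosses:
  (exists x. forall v. (M(x,x) & ~M(x,v))) & (exists z. ~M(z,z))
All bound variables are already distinct, so no renaming is needed.
Extract every quantifier outward, since the variables are now distinct and don't occur free across branches:
  exists x. forall v. exists z. (M(x,x) & ~M(x,v) & ~M(z,z))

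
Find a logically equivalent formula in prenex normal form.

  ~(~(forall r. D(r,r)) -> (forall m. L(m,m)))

First replace A → B with ¬A ∨ B.
  ~(~~(forall r. D(r,r)) | (forall m. L(m,m)))
Move each ¬ inward, flipping quantifiers it crosses:
  (exists r. ~D(r,r)) & (exists m. ~L(m,m))
All bound variables are already distinct, so no renaming is needed.
Pull the quantifiers to the front (each side's bound variable is not free in the other side):
  exists r. exists m. (~D(r,r) & ~L(m,m))

exists r. exists m. (~D(r,r) & ~L(m,m))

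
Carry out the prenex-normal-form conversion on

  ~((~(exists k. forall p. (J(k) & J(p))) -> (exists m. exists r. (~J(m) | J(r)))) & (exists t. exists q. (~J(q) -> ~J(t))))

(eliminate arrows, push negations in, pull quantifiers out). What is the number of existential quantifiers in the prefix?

1

Eliminate → and ↔ using ¬ and ∨.
  ~((~~(exists k. forall p. (J(k) & J(p))) | (exists m. exists r. (~J(m) | J(r)))) & (exists t. exists q. (~~J(q) | ~J(t))))
Push ¬ through the quantifiers and connectives to reach negation normal form:
  (forall k. exists p. (~J(k) | ~J(p))) & (forall m. forall r. (J(m) & ~J(r))) | (forall t. forall q. (~J(q) & J(t)))
All bound variables are already distinct, so no renaming is needed.
Finally move all quantifiers to the prefix:
  forall k. exists p. forall m. forall r. forall t. forall q. ((~J(k) | ~J(p)) & J(m) & ~J(r) | ~J(q) & J(t))
The prefix is forall k exists p forall m forall r forall t forall q: 5 universal, 1 existential.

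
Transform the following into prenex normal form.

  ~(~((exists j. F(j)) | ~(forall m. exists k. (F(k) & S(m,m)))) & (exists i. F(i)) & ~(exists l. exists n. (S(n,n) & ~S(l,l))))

Push ¬ through the quantifiers and connectives to reach negation normal form:
  (exists j. F(j)) | (exists m. forall k. (~F(k) | ~S(m,m))) | (forall i. ~F(i)) | (exists l. exists n. (S(n,n) & ~S(l,l)))
All bound variables are already distinct, so no renaming is needed.
Extract every quantifier outward, since the variables are now distinct and don't occur free across branches:
  exists j. exists m. forall k. forall i. exists l. exists n. (F(j) | ~F(k) | ~S(m,m) | ~F(i) | S(n,n) & ~S(l,l))

exists j. exists m. forall k. forall i. exists l. exists n. (F(j) | ~F(k) | ~S(m,m) | ~F(i) | S(n,n) & ~S(l,l))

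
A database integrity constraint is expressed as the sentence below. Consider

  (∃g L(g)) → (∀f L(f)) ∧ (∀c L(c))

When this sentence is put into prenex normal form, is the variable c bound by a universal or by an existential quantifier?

universal

Rewrite implications/biconditionals: A → B as ¬A ∨ B.
  ¬(∃g L(g)) ∨ (∀f L(f)) ∧ (∀c L(c))
Move each ¬ inward, flipping quantifiers it crosses:
  (∀g ¬L(g)) ∨ (∀f L(f)) ∧ (∀c L(c))
All bound variables are already distinct, so no renaming is needed.
Finally move all quantifiers to the prefix:
  ∀g ∀f ∀c (¬L(g) ∨ L(f) ∧ L(c))
The quantifier ∀c sits under an even number of negations (counting the antecedent side of each →), so it remains universal.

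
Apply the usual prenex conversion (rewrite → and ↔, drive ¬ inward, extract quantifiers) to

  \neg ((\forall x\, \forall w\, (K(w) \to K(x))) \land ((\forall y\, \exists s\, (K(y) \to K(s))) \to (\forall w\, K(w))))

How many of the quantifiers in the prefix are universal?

1

First replace A → B with ¬A ∨ B.
  \neg ((\forall x\, \forall w\, (\neg K(w) \lor K(x))) \land (\neg (\forall y\, \exists s\, (\neg K(y) \lor K(s))) \lor (\forall w\, K(w))))
Move each ¬ inward, flipping quantifiers it crosses:
  (\exists x\, \exists w\, (K(w) \land \neg K(x))) \lor (\forall y\, \exists s\, (\neg K(y) \lor K(s))) \land (\exists w\, \neg K(w))
Rename bound variables to avoid capture: w↦u.
  (\exists x\, \exists w\, (K(w) \land \neg K(x))) \lor (\forall y\, \exists s\, (\neg K(y) \lor K(s))) \land (\exists u\, \neg K(u))
Pull the quantifiers to the front (each side's bound variable is not free in the other side):
  \exists x\, \exists w\, \forall y\, \exists s\, \exists u\, (K(w) \land \neg K(x) \lor (\neg K(y) \lor K(s)) \land \neg K(u))
The prefix is \exists x \exists w \forall y \exists s \exists u: 1 universal, 4 existential.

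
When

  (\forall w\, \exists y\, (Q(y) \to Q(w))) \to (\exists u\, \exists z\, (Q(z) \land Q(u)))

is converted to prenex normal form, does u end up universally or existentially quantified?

existential

First replace A → B with ¬A ∨ B.
  \neg (\forall w\, \exists y\, (\neg Q(y) \lor Q(w))) \lor (\exists u\, \exists z\, (Q(z) \land Q(u)))
Push ¬ through the quantifiers and connectives to reach negation normal form:
  (\exists w\, \forall y\, (Q(y) \land \neg Q(w))) \lor (\exists u\, \exists z\, (Q(z) \land Q(u)))
All bound variables are already distinct, so no renaming is needed.
Extract every quantifier outward, since the variables are now distinct and don't occur free across branches:
  \exists w\, \forall y\, \exists u\, \exists z\, (Q(y) \land \neg Q(w) \lor Q(z) \land Q(u))
The quantifier \exists u sits under an even number of negations (counting the antecedent side of each →), so it remains existential.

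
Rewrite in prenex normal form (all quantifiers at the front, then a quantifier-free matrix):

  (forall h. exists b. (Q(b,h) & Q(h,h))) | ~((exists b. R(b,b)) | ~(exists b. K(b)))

forall h. exists b. forall p. exists s. (Q(b,h) & Q(h,h) | ~R(p,p) & K(s))

Move each ¬ inward, flipping quantifiers it crosses:
  (forall h. exists b. (Q(b,h) & Q(h,h))) | (forall b. ~R(b,b)) & (exists b. K(b))
Give each quantifier a distinct variable: b↦p, b↦s.
  (forall h. exists b. (Q(b,h) & Q(h,h))) | (forall p. ~R(p,p)) & (exists s. K(s))
Extract every quantifier outward, since the variables are now distinct and don't occur free across branches:
  forall h. exists b. forall p. exists s. (Q(b,h) & Q(h,h) | ~R(p,p) & K(s))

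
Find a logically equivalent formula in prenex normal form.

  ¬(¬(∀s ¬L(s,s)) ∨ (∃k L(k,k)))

∀s ∀k (¬L(s,s) ∧ ¬L(k,k))

Push ¬ through the quantifiers and connectives to reach negation normal form:
  (∀s ¬L(s,s)) ∧ (∀k ¬L(k,k))
Extract every quantifier outward, since the variables are now distinct and don't occur free across branches:
  ∀s ∀k (¬L(s,s) ∧ ¬L(k,k))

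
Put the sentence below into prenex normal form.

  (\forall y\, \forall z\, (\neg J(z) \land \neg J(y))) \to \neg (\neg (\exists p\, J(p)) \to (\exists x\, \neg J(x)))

\exists y\, \exists z\, \forall p\, \forall x\, (J(z) \lor J(y) \lor \neg J(p) \land J(x))

Rewrite implications/biconditionals: A → B as ¬A ∨ B.
  \neg (\forall y\, \forall z\, (\neg J(z) \land \neg J(y))) \lor \neg (\neg \neg (\exists p\, J(p)) \lor (\exists x\, \neg J(x)))
Move each ¬ inward, flipping quantifiers it crosses:
  (\exists y\, \exists z\, (J(z) \lor J(y))) \lor (\forall p\, \neg J(p)) \land (\forall x\, J(x))
All bound variables are already distinct, so no renaming is needed.
Pull the quantifiers to the front (each side's bound variable is not free in the other side):
  \exists y\, \exists z\, \forall p\, \forall x\, (J(z) \lor J(y) \lor \neg J(p) \land J(x))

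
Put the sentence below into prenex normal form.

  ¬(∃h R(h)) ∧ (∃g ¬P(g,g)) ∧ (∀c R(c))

∀h ∃g ∀c (¬R(h) ∧ ¬P(g,g) ∧ R(c))

Push ¬ through the quantifiers and connectives to reach negation normal form:
  (∀h ¬R(h)) ∧ (∃g ¬P(g,g)) ∧ (∀c R(c))
All bound variables are already distinct, so no renaming is needed.
Extract every quantifier outward, since the variables are now distinct and don't occur free across branches:
  ∀h ∃g ∀c (¬R(h) ∧ ¬P(g,g) ∧ R(c))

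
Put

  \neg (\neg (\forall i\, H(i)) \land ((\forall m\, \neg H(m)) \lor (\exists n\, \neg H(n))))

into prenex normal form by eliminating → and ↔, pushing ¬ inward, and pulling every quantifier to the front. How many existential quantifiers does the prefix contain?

Push ¬ through the quantifiers and connectives to reach negation normal form:
  (\forall i\, H(i)) \lor (\exists m\, H(m)) \land (\forall n\, H(n))
Extract every quantifier outward, since the variables are now distinct and don't occur free across branches:
  \forall i\, \exists m\, \forall n\, (H(i) \lor H(m) \land H(n))
The prefix is \forall i \exists m \forall n: 2 universal, 1 existential.

1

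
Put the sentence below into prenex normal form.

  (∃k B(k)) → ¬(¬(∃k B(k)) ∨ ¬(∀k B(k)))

∀k ∃y1 ∀x1 (¬B(k) ∨ B(y1) ∧ B(x1))

Rewrite implications/biconditionals: A → B as ¬A ∨ B.
  ¬(∃k B(k)) ∨ ¬(¬(∃k B(k)) ∨ ¬(∀k B(k)))
Drive negations inward (¬∀x A ≡ ∃x ¬A, ¬∃x A ≡ ∀x ¬A, De Morgan for ∧/∨):
  (∀k ¬B(k)) ∨ (∃k B(k)) ∧ (∀k B(k))
Rename bound variables to avoid capture: k↦y1, k↦x1.
  (∀k ¬B(k)) ∨ (∃y1 B(y1)) ∧ (∀x1 B(x1))
Pull the quantifiers to the front (each side's bound variable is not free in the other side):
  ∀k ∃y1 ∀x1 (¬B(k) ∨ B(y1) ∧ B(x1))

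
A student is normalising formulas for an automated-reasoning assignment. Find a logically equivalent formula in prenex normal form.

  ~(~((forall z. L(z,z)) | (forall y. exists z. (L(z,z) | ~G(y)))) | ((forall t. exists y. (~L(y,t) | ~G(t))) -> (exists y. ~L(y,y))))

forall z. forall y. exists x1. forall t. exists a. forall b. ((L(z,z) | L(x1,x1) | ~G(y)) & (~L(a,t) | ~G(t)) & L(b,b))

Rewrite implications/biconditionals: A → B as ¬A ∨ B.
  ~(~((forall z. L(z,z)) | (forall y. exists z. (L(z,z) | ~G(y)))) | ~(forall t. exists y. (~L(y,t) | ~G(t))) | (exists y. ~L(y,y)))
Move each ¬ inward, flipping quantifiers it crosses:
  ((forall z. L(z,z)) | (forall y. exists z. (L(z,z) | ~G(y)))) & (forall t. exists y. (~L(y,t) | ~G(t))) & (forall y. L(y,y))
Give each quantifier a distinct variable: z↦x1, y↦a, y↦b.
  ((forall z. L(z,z)) | (forall y. exists x1. (L(x1,x1) | ~G(y)))) & (forall t. exists a. (~L(a,t) | ~G(t))) & (forall b. L(b,b))
Extract every quantifier outward, since the variables are now distinct and don't occur free across branches:
  forall z. forall y. exists x1. forall t. exists a. forall b. ((L(z,z) | L(x1,x1) | ~G(y)) & (~L(a,t) | ~G(t)) & L(b,b))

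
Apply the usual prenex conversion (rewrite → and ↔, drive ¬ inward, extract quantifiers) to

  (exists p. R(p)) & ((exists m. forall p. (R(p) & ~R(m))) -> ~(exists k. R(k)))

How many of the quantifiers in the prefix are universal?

Eliminate → and ↔ using ¬ and ∨.
  (exists p. R(p)) & (~(exists m. forall p. (R(p) & ~R(m))) | ~(exists k. R(k)))
Push ¬ through the quantifiers and connectives to reach negation normal form:
  (exists p. R(p)) & ((forall m. exists p. (~R(p) | R(m))) | (forall k. ~R(k)))
Standardize variables apart so no two quantifiers bind the same name: p↦r.
  (exists p. R(p)) & ((forall m. exists r. (~R(r) | R(m))) | (forall k. ~R(k)))
Finally move all quantifiers to the prefix:
  exists p. forall m. exists r. forall k. (R(p) & (~R(r) | R(m) | ~R(k)))
The prefix is exists p forall m exists r forall k: 2 universal, 2 existential.

2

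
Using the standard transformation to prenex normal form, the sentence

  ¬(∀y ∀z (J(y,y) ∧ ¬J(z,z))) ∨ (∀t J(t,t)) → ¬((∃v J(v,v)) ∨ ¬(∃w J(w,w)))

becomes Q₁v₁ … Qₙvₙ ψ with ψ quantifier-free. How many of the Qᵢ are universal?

3

First replace A → B with ¬A ∨ B.
  ¬(¬(∀y ∀z (J(y,y) ∧ ¬J(z,z))) ∨ (∀t J(t,t))) ∨ ¬((∃v J(v,v)) ∨ ¬(∃w J(w,w)))
Move each ¬ inward, flipping quantifiers it crosses:
  (∀y ∀z (J(y,y) ∧ ¬J(z,z))) ∧ (∃t ¬J(t,t)) ∨ (∀v ¬J(v,v)) ∧ (∃w J(w,w))
All bound variables are already distinct, so no renaming is needed.
Pull the quantifiers to the front (each side's bound variable is not free in the other side):
  ∀y ∀z ∃t ∀v ∃w (J(y,y) ∧ ¬J(z,z) ∧ ¬J(t,t) ∨ ¬J(v,v) ∧ J(w,w))
The prefix is ∀y ∀z ∃t ∀v ∃w: 3 universal, 2 existential.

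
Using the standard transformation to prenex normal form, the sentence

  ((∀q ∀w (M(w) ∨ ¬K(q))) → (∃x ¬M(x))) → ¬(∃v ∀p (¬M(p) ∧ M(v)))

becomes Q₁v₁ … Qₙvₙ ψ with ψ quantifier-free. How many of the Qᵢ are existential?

Eliminate → and ↔ using ¬ and ∨.
  ¬(¬(∀q ∀w (M(w) ∨ ¬K(q))) ∨ (∃x ¬M(x))) ∨ ¬(∃v ∀p (¬M(p) ∧ M(v)))
Drive negations inward (¬∀x A ≡ ∃x ¬A, ¬∃x A ≡ ∀x ¬A, De Morgan for ∧/∨):
  (∀q ∀w (M(w) ∨ ¬K(q))) ∧ (∀x M(x)) ∨ (∀v ∃p (M(p) ∨ ¬M(v)))
Extract every quantifier outward, since the variables are now distinct and don't occur free across branches:
  ∀q ∀w ∀x ∀v ∃p ((M(w) ∨ ¬K(q)) ∧ M(x) ∨ M(p) ∨ ¬M(v))
The prefix is ∀q ∀w ∀x ∀v ∃p: 4 universal, 1 existential.

1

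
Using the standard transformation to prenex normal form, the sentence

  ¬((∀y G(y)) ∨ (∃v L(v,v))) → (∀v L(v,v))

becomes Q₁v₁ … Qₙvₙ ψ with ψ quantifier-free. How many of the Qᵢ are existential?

Rewrite implications/biconditionals: A → B as ¬A ∨ B.
  ¬¬((∀y G(y)) ∨ (∃v L(v,v))) ∨ (∀v L(v,v))
Drive negations inward (¬∀x A ≡ ∃x ¬A, ¬∃x A ≡ ∀x ¬A, De Morgan for ∧/∨):
  (∀y G(y)) ∨ (∃v L(v,v)) ∨ (∀v L(v,v))
Standardize variables apart so no two quantifiers bind the same name: v↦p.
  (∀y G(y)) ∨ (∃v L(v,v)) ∨ (∀p L(p,p))
Finally move all quantifiers to the prefix:
  ∀y ∃v ∀p (G(y) ∨ L(v,v) ∨ L(p,p))
The prefix is ∀y ∃v ∀p: 2 universal, 1 existential.

1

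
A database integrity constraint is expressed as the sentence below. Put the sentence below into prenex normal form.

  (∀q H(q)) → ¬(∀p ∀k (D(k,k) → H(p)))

∃q ∃p ∃k (¬H(q) ∨ D(k,k) ∧ ¬H(p))

Rewrite implications/biconditionals: A → B as ¬A ∨ B.
  ¬(∀q H(q)) ∨ ¬(∀p ∀k (¬D(k,k) ∨ H(p)))
Move each ¬ inward, flipping quantifiers it crosses:
  (∃q ¬H(q)) ∨ (∃p ∃k (D(k,k) ∧ ¬H(p)))
All bound variables are already distinct, so no renaming is needed.
Finally move all quantifiers to the prefix:
  ∃q ∃p ∃k (¬H(q) ∨ D(k,k) ∧ ¬H(p))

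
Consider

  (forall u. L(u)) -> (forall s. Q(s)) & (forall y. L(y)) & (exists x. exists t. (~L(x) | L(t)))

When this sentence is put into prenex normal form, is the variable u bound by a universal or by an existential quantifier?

First replace A → B with ¬A ∨ B.
  ~(forall u. L(u)) | (forall s. Q(s)) & (forall y. L(y)) & (exists x. exists t. (~L(x) | L(t)))
Push ¬ through the quantifiers and connectives to reach negation normal form:
  (exists u. ~L(u)) | (forall s. Q(s)) & (forall y. L(y)) & (exists x. exists t. (~L(x) | L(t)))
All bound variables are already distinct, so no renaming is needed.
Extract every quantifier outward, since the variables are now distinct and don't occur free across branches:
  exists u. forall s. forall y. exists x. exists t. (~L(u) | Q(s) & L(y) & (~L(x) | L(t)))
The quantifier forall u sits under an odd number of negations (counting the antecedent side of each →), so it flips to exists u.

existential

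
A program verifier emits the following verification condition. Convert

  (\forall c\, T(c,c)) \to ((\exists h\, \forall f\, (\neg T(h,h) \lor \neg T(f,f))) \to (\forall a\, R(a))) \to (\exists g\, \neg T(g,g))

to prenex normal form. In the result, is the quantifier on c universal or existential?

existential

Rewrite implications/biconditionals: A → B as ¬A ∨ B.
  \neg (\forall c\, T(c,c)) \lor \neg (\neg (\exists h\, \forall f\, (\neg T(h,h) \lor \neg T(f,f))) \lor (\forall a\, R(a))) \lor (\exists g\, \neg T(g,g))
Move each ¬ inward, flipping quantifiers it crosses:
  (\exists c\, \neg T(c,c)) \lor (\exists h\, \forall f\, (\neg T(h,h) \lor \neg T(f,f))) \land (\exists a\, \neg R(a)) \lor (\exists g\, \neg T(g,g))
All bound variables are already distinct, so no renaming is needed.
Pull the quantifiers to the front (each side's bound variable is not free in the other side):
  \exists c\, \exists h\, \forall f\, \exists a\, \exists g\, (\neg T(c,c) \lor (\neg T(h,h) \lor \neg T(f,f)) \land \neg R(a) \lor \neg T(g,g))
The quantifier \forall c sits under an odd number of negations (counting the antecedent side of each →), so it flips to \exists c.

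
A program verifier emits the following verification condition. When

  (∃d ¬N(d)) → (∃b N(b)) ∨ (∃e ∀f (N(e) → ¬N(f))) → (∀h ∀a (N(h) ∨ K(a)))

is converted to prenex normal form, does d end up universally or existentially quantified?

universal

Rewrite implications/biconditionals: A → B as ¬A ∨ B.
  ¬(∃d ¬N(d)) ∨ ¬((∃b N(b)) ∨ (∃e ∀f (¬N(e) ∨ ¬N(f)))) ∨ (∀h ∀a (N(h) ∨ K(a)))
Drive negations inward (¬∀x A ≡ ∃x ¬A, ¬∃x A ≡ ∀x ¬A, De Morgan for ∧/∨):
  (∀d N(d)) ∨ (∀b ¬N(b)) ∧ (∀e ∃f (N(e) ∧ N(f))) ∨ (∀h ∀a (N(h) ∨ K(a)))
All bound variables are already distinct, so no renaming is needed.
Pull the quantifiers to the front (each side's bound variable is not free in the other side):
  ∀d ∀b ∀e ∃f ∀h ∀a (N(d) ∨ ¬N(b) ∧ N(e) ∧ N(f) ∨ N(h) ∨ K(a))
The quantifier ∃d sits under an odd number of negations (counting the antecedent side of each →), so it flips to ∀d.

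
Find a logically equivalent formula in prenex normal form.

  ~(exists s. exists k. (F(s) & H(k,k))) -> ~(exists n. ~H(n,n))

Eliminate → and ↔ using ¬ and ∨.
  ~~(exists s. exists k. (F(s) & H(k,k))) | ~(exists n. ~H(n,n))
Move each ¬ inward, flipping quantifiers it crosses:
  (exists s. exists k. (F(s) & H(k,k))) | (forall n. H(n,n))
All bound variables are already distinct, so no renaming is needed.
Extract every quantifier outward, since the variables are now distinct and don't occur free across branches:
  exists s. exists k. forall n. (F(s) & H(k,k) | H(n,n))

exists s. exists k. forall n. (F(s) & H(k,k) | H(n,n))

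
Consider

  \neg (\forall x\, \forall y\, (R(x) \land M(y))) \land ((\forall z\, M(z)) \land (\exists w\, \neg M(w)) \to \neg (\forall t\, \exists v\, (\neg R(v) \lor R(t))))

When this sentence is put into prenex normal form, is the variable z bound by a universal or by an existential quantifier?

existential

First replace A → B with ¬A ∨ B.
  \neg (\forall x\, \forall y\, (R(x) \land M(y))) \land (\neg ((\forall z\, M(z)) \land (\exists w\, \neg M(w))) \lor \neg (\forall t\, \exists v\, (\neg R(v) \lor R(t))))
Drive negations inward (¬∀x A ≡ ∃x ¬A, ¬∃x A ≡ ∀x ¬A, De Morgan for ∧/∨):
  (\exists x\, \exists y\, (\neg R(x) \lor \neg M(y))) \land ((\exists z\, \neg M(z)) \lor (\forall w\, M(w)) \lor (\exists t\, \forall v\, (R(v) \land \neg R(t))))
Finally move all quantifiers to the prefix:
  \exists x\, \exists y\, \exists z\, \forall w\, \exists t\, \forall v\, ((\neg R(x) \lor \neg M(y)) \land (\neg M(z) \lor M(w) \lor R(v) \land \neg R(t)))
The quantifier \forall z sits under an odd number of negations (counting the antecedent side of each →), so it flips to \exists z.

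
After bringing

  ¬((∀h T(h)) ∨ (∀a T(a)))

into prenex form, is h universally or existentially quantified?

Move each ¬ inward, flipping quantifiers it crosses:
  (∃h ¬T(h)) ∧ (∃a ¬T(a))
Pull the quantifiers to the front (each side's bound variable is not free in the other side):
  ∃h ∃a (¬T(h) ∧ ¬T(a))
The quantifier ∀h sits under an odd number of negations, so it flips to ∃h.

existential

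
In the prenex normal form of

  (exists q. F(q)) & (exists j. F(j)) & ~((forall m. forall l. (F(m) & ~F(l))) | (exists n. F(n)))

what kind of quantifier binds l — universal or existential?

Push ¬ through the quantifiers and connectives to reach negation normal form:
  (exists q. F(q)) & (exists j. F(j)) & (exists m. exists l. (~F(m) | F(l))) & (forall n. ~F(n))
Finally move all quantifiers to the prefix:
  exists q. exists j. exists m. exists l. forall n. (F(q) & F(j) & (~F(m) | F(l)) & ~F(n))
The quantifier forall l sits under an odd number of negations, so it flips to exists l.

existential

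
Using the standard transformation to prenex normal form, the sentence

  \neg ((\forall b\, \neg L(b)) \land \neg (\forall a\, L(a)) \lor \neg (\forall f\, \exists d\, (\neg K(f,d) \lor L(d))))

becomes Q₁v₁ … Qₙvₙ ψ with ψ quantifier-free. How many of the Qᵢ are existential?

Push ¬ through the quantifiers and connectives to reach negation normal form:
  ((\exists b\, L(b)) \lor (\forall a\, L(a))) \land (\forall f\, \exists d\, (\neg K(f,d) \lor L(d)))
All bound variables are already distinct, so no renaming is needed.
Pull the quantifiers to the front (each side's bound variable is not free in the other side):
  \exists b\, \forall a\, \forall f\, \exists d\, ((L(b) \lor L(a)) \land (\neg K(f,d) \lor L(d)))
The prefix is \exists b \forall a \forall f \exists d: 2 universal, 2 existential.

2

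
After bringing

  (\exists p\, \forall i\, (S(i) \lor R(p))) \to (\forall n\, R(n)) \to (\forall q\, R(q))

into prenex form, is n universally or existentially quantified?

Rewrite implications/biconditionals: A → B as ¬A ∨ B.
  \neg (\exists p\, \forall i\, (S(i) \lor R(p))) \lor \neg (\forall n\, R(n)) \lor (\forall q\, R(q))
Push ¬ through the quantifiers and connectives to reach negation normal form:
  (\forall p\, \exists i\, (\neg S(i) \land \neg R(p))) \lor (\exists n\, \neg R(n)) \lor (\forall q\, R(q))
All bound variables are already distinct, so no renaming is needed.
Pull the quantifiers to the front (each side's bound variable is not free in the other side):
  \forall p\, \exists i\, \exists n\, \forall q\, (\neg S(i) \land \neg R(p) \lor \neg R(n) \lor R(q))
The quantifier \forall n sits under an odd number of negations (counting the antecedent side of each →), so it flips to \exists n.

existential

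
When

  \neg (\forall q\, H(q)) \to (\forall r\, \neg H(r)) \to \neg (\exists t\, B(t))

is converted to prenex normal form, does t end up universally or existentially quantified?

First replace A → B with ¬A ∨ B.
  \neg \neg (\forall q\, H(q)) \lor \neg (\forall r\, \neg H(r)) \lor \neg (\exists t\, B(t))
Push ¬ through the quantifiers and connectives to reach negation normal form:
  (\forall q\, H(q)) \lor (\exists r\, H(r)) \lor (\forall t\, \neg B(t))
Extract every quantifier outward, since the variables are now distinct and don't occur free across branches:
  \forall q\, \exists r\, \forall t\, (H(q) \lor H(r) \lor \neg B(t))
The quantifier \exists t sits under an odd number of negations (counting the antecedent side of each →), so it flips to \forall t.

universal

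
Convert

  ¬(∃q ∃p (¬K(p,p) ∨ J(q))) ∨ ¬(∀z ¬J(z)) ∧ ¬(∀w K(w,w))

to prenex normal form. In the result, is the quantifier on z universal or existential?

existential

Drive negations inward (¬∀x A ≡ ∃x ¬A, ¬∃x A ≡ ∀x ¬A, De Morgan for ∧/∨):
  (∀q ∀p (K(p,p) ∧ ¬J(q))) ∨ (∃z J(z)) ∧ (∃w ¬K(w,w))
All bound variables are already distinct, so no renaming is needed.
Finally move all quantifiers to the prefix:
  ∀q ∀p ∃z ∃w (K(p,p) ∧ ¬J(q) ∨ J(z) ∧ ¬K(w,w))
The quantifier ∀z sits under an odd number of negations, so it flips to ∃z.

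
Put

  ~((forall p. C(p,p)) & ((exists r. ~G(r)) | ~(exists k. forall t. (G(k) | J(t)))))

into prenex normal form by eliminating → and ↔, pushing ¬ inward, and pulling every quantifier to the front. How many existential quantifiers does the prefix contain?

2

Move each ¬ inward, flipping quantifiers it crosses:
  (exists p. ~C(p,p)) | (forall r. G(r)) & (exists k. forall t. (G(k) | J(t)))
All bound variables are already distinct, so no renaming is needed.
Extract every quantifier outward, since the variables are now distinct and don't occur free across branches:
  exists p. forall r. exists k. forall t. (~C(p,p) | G(r) & (G(k) | J(t)))
The prefix is exists p forall r exists k forall t: 2 universal, 2 existential.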